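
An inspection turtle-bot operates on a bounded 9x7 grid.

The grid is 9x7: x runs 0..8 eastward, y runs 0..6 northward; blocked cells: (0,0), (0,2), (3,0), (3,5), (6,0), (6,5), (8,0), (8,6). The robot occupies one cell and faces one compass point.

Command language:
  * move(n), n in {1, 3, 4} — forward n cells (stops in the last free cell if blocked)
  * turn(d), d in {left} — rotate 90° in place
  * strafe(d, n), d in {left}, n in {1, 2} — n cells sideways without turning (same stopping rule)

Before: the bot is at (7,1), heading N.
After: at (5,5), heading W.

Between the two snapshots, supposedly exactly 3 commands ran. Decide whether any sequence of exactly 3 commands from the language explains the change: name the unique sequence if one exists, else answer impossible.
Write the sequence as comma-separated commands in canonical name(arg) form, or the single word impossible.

strafe(left, 2), move(4), turn(left)

key: order matters: swapping strafe(left, 2) and turn(left) lands elsewhere
begin: at (7,1), heading N
[1] after strafe(left, 2): at (5,1), heading N
[2] after move(4): at (5,5), heading N
[3] after turn(left): at (5,5), heading W
all 216 alternatives checked — unique.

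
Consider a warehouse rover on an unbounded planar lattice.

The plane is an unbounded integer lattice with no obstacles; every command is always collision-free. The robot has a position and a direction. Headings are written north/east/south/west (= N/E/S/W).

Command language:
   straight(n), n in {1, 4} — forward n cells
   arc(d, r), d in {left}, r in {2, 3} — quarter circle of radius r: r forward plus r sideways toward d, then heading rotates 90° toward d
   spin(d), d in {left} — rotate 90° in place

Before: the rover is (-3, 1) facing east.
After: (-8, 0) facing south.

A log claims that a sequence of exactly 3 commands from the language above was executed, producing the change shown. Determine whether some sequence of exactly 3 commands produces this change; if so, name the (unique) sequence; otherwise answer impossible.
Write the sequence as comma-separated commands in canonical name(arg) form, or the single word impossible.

key: order matters: swapping spin(left) and arc(left, 3) lands elsewhere
from: (-3, 1) facing east
[1] after spin(left): (-3, 1) facing north
[2] after arc(left, 2): (-5, 3) facing west
[3] after arc(left, 3): (-8, 0) facing south
all 125 alternatives checked — unique.

spin(left), arc(left, 2), arc(left, 3)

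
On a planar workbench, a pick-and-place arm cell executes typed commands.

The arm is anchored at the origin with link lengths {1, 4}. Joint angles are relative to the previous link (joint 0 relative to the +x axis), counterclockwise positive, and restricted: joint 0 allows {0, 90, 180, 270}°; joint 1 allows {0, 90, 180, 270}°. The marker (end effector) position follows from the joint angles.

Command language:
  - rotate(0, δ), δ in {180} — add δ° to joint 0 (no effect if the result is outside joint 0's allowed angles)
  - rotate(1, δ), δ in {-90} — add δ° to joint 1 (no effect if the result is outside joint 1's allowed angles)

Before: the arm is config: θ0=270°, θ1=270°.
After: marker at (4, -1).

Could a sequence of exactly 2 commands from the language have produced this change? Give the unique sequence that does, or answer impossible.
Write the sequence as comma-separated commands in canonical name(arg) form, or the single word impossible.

from: config: θ0=270°, θ1=270°
1. rotate(1, -90) → config: θ0=270°, θ1=180°
2. rotate(1, -90) → config: θ0=270°, θ1=90°
uniquely the one of 4 2-step routes that fits.

rotate(1, -90), rotate(1, -90)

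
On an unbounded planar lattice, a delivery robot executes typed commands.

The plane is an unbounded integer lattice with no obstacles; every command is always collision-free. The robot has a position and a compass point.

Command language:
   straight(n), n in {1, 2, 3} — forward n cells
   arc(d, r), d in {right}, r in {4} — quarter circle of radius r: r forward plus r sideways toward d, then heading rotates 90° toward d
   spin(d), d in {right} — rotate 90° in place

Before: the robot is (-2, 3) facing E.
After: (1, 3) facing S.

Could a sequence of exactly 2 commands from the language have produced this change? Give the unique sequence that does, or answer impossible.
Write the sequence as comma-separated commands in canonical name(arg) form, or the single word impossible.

key: cell and facing (now S) both changed — the 2 commands mix motion and turning
initial: (-2, 3) facing E
t=1 straight(3) ⇒ (1, 3) facing E
t=2 spin(right) ⇒ (1, 3) facing S
all 25 alternatives checked — unique.

straight(3), spin(right)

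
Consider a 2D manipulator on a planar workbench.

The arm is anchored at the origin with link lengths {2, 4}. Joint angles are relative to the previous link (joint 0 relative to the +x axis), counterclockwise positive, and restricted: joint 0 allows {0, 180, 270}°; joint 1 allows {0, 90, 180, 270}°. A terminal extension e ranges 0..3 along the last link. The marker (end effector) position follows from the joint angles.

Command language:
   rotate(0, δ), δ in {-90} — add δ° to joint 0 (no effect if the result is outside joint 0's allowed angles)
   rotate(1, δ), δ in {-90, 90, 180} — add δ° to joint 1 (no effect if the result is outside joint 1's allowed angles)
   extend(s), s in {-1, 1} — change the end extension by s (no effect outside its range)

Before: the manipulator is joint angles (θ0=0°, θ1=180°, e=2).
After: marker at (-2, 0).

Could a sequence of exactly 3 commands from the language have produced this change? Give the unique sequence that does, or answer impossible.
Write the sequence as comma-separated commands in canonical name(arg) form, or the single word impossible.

start: joint angles (θ0=0°, θ1=180°, e=2)
1. extend(-1) → joint angles (θ0=0°, θ1=180°, e=1)
2. extend(-1) → joint angles (θ0=0°, θ1=180°, e=0)
3. extend(-1) → joint angles (θ0=0°, θ1=180°, e=0)
all 216 alternatives checked — unique.

extend(-1), extend(-1), extend(-1)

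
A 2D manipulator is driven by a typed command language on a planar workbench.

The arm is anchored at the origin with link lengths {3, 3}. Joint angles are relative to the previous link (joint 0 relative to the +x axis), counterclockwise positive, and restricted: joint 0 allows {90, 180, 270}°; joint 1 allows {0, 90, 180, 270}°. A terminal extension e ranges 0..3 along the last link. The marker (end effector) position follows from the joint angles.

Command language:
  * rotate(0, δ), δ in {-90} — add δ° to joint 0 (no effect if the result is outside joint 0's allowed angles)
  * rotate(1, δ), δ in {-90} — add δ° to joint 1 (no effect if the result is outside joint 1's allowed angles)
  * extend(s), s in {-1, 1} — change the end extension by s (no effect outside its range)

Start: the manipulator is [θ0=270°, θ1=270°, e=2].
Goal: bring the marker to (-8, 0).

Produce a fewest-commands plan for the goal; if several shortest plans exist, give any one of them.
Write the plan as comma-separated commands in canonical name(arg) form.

rotate(0, -90), rotate(1, -90), rotate(1, -90), rotate(1, -90)

t0: [θ0=270°, θ1=270°, e=2]
1. rotate(0, -90) → [θ0=180°, θ1=270°, e=2]
2. rotate(1, -90) → [θ0=180°, θ1=180°, e=2]
3. rotate(1, -90) → [θ0=180°, θ1=90°, e=2]
4. rotate(1, -90) → [θ0=180°, θ1=0°, e=2]
no 3-step plan works, so 4 is optimal.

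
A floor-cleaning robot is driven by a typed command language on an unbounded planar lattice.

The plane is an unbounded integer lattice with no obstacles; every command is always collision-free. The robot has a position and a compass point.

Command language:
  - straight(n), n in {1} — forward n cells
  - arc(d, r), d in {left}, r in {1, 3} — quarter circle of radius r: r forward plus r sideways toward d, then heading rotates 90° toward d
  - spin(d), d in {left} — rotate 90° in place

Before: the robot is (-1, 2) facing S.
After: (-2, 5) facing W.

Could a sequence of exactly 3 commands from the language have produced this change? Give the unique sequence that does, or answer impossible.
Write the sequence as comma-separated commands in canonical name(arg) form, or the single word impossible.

arc(left, 1), arc(left, 1), arc(left, 3)

key: position moved to (-2,5) AND the heading swung to W — translation plus rotation needed
initial: (-1, 2) facing S
t=1 arc(left, 1) ⇒ (0, 1) facing E
t=2 arc(left, 1) ⇒ (1, 2) facing N
t=3 arc(left, 3) ⇒ (-2, 5) facing W
uniquely the one of 64 3-step routes that fits.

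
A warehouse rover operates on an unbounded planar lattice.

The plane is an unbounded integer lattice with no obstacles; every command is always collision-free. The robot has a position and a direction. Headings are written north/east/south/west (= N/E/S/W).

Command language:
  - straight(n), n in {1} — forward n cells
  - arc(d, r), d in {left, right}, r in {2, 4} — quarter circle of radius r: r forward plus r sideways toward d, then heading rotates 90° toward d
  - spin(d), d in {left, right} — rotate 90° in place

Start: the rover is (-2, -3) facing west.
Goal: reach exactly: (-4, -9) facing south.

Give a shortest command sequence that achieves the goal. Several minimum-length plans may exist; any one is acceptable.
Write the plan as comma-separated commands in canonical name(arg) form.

arc(left, 4), arc(left, 2), spin(right)

t0: (-2, -3) facing west
t=1 arc(left, 4) ⇒ (-6, -7) facing south
t=2 arc(left, 2) ⇒ (-4, -9) facing east
t=3 spin(right) ⇒ (-4, -9) facing south
minimal: 3 command(s), checked below 3.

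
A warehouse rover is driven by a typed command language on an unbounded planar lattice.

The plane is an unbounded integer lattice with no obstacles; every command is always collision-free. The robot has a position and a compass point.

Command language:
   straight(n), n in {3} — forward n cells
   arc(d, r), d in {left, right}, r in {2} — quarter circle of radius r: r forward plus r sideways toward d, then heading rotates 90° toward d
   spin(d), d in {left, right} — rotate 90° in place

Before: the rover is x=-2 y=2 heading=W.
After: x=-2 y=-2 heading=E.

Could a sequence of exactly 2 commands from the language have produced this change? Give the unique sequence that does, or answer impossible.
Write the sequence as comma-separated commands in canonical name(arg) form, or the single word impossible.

key: position moved to (-2,-2) AND the heading swung to E — translation plus rotation needed
from: x=-2 y=2 heading=W
1. arc(left, 2) → x=-4 y=0 heading=S
2. arc(left, 2) → x=-2 y=-2 heading=E
uniquely the one of 25 2-step routes that fits.

arc(left, 2), arc(left, 2)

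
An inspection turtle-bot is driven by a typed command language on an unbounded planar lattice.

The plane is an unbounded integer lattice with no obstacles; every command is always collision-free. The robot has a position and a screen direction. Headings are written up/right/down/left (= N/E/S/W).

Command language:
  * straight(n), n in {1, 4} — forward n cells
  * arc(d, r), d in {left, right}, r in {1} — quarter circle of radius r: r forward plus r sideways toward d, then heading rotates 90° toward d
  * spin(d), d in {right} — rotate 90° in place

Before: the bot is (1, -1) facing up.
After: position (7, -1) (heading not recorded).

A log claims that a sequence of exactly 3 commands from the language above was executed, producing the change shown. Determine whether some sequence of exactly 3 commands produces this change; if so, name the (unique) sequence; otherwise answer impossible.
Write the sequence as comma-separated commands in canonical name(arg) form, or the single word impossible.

begin: (1, -1) facing up
1. arc(right, 1) → (2, 0) facing right
2. straight(4) → (6, 0) facing right
3. arc(right, 1) → (7, -1) facing down
all 125 alternatives checked — unique.

arc(right, 1), straight(4), arc(right, 1)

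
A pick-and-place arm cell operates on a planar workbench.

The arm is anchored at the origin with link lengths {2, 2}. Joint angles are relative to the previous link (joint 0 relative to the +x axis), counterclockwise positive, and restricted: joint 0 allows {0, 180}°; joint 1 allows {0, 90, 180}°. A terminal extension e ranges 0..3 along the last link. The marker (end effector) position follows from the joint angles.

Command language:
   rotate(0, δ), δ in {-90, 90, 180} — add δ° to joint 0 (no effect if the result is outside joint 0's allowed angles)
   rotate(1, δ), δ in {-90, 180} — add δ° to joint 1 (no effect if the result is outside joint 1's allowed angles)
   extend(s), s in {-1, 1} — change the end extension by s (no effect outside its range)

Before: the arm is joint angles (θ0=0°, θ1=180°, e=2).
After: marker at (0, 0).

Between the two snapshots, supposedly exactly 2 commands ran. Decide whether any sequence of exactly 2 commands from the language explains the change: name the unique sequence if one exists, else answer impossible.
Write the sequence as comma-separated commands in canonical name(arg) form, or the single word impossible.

initial: joint angles (θ0=0°, θ1=180°, e=2)
t=1 extend(-1) ⇒ joint angles (θ0=0°, θ1=180°, e=1)
t=2 extend(-1) ⇒ joint angles (θ0=0°, θ1=180°, e=0)
uniquely the one of 49 2-step routes that fits.

extend(-1), extend(-1)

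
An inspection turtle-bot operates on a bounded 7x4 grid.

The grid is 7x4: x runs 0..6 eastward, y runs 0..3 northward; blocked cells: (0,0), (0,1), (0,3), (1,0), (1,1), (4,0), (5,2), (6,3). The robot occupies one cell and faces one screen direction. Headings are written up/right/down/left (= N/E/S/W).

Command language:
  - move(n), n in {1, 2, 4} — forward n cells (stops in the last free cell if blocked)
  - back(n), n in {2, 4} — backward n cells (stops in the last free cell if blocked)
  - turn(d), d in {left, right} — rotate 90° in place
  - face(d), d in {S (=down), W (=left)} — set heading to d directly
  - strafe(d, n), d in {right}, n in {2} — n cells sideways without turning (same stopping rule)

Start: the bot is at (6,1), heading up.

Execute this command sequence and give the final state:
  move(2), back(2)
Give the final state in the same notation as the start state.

from: at (6,1), heading up
1. move(2) → at (6,2), heading up
2. back(2) → at (6,0), heading up

at (6,0), heading up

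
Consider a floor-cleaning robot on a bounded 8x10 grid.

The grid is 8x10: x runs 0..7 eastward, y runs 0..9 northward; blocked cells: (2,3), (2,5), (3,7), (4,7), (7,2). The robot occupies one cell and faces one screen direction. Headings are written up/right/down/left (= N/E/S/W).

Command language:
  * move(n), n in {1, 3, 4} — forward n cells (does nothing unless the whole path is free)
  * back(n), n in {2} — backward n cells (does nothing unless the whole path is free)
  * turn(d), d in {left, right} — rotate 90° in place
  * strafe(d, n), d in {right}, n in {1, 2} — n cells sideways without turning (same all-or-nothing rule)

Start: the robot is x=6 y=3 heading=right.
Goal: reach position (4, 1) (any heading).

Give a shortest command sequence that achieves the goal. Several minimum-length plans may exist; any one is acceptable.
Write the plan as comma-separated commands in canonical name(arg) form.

back(2), strafe(right, 2)

from: x=6 y=3 heading=right
step 1 (back(2)): x=4 y=3 heading=right
step 2 (strafe(right, 2)): x=4 y=1 heading=right
shorter routes all fall short; 2 is best.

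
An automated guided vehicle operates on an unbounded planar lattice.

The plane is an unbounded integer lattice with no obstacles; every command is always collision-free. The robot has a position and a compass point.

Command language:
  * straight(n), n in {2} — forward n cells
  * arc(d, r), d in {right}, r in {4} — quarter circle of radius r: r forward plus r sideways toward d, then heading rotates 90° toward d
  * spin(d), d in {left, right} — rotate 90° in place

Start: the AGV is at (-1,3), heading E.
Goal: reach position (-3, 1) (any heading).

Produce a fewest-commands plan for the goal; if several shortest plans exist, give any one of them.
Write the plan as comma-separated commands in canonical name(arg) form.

t0: at (-1,3), heading E
1. spin(right) → at (-1,3), heading S
2. straight(2) → at (-1,1), heading S
3. spin(right) → at (-1,1), heading W
4. straight(2) → at (-3,1), heading W
no 3-step plan works, so 4 is optimal.

spin(right), straight(2), spin(right), straight(2)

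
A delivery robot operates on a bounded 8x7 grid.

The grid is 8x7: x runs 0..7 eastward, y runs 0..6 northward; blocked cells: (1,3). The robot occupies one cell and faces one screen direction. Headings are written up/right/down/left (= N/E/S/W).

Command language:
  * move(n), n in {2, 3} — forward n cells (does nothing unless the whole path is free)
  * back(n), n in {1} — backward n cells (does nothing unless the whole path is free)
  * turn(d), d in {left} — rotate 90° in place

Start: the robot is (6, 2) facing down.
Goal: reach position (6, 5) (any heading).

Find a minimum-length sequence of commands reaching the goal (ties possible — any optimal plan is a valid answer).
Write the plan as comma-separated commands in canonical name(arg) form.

start: (6, 2) facing down
step 1 (back(1)): (6, 3) facing down
step 2 (back(1)): (6, 4) facing down
step 3 (back(1)): (6, 5) facing down
shorter routes all fall short; 3 is best.

back(1), back(1), back(1)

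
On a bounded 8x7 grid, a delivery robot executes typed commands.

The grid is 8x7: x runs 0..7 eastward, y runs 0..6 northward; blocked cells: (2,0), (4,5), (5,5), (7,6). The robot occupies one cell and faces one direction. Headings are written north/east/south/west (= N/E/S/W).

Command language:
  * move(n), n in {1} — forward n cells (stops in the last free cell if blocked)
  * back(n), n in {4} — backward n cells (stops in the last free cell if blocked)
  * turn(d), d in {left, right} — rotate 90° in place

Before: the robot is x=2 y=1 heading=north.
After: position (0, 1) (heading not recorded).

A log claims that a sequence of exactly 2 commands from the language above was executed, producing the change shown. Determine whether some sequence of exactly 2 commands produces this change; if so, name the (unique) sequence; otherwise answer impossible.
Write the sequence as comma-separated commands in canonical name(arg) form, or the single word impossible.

key: order matters: swapping turn(right) and back(4) lands elsewhere
from: x=2 y=1 heading=north
step 1 (turn(right)): x=2 y=1 heading=east
step 2 (back(4)): x=0 y=1 heading=east
all 16 alternatives checked — unique.

turn(right), back(4)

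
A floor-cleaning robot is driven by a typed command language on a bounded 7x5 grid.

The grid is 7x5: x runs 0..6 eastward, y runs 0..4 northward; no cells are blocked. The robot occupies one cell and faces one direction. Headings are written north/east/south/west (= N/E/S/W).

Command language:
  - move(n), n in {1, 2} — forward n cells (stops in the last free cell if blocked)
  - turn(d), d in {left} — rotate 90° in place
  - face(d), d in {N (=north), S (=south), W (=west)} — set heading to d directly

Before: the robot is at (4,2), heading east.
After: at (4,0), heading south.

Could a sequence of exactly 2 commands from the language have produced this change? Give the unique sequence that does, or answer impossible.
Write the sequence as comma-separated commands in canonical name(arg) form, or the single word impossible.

face(S), move(2)

key: position moved to (4,0) AND the heading swung to S — translation plus rotation needed
t0: at (4,2), heading east
t=1 face(S) ⇒ at (4,2), heading south
t=2 move(2) ⇒ at (4,0), heading south
all 36 alternatives checked — unique.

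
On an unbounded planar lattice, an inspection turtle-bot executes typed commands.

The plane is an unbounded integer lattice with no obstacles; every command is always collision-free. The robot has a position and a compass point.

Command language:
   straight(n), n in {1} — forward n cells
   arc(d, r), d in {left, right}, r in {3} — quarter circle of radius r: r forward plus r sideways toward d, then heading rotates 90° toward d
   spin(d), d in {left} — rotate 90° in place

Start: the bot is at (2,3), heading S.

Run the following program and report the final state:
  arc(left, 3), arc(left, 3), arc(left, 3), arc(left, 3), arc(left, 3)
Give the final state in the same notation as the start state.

at (5,0), heading E

t0: at (2,3), heading S
step 1 (arc(left, 3)): at (5,0), heading E
step 2 (arc(left, 3)): at (8,3), heading N
step 3 (arc(left, 3)): at (5,6), heading W
step 4 (arc(left, 3)): at (2,3), heading S
step 5 (arc(left, 3)): at (5,0), heading E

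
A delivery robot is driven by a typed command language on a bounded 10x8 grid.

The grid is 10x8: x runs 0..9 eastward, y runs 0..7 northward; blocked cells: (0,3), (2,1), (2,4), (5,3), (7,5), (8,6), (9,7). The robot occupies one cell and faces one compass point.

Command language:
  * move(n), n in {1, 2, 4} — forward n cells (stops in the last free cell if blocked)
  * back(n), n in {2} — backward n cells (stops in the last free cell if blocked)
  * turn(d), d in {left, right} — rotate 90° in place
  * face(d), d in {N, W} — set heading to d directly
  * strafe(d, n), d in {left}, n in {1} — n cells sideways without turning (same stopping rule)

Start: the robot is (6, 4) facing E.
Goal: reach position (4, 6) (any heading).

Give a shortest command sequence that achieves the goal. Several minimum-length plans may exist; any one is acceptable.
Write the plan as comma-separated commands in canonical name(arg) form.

strafe(left, 1), strafe(left, 1), back(2)

t0: (6, 4) facing E
step 1 (strafe(left, 1)): (6, 5) facing E
step 2 (strafe(left, 1)): (6, 6) facing E
step 3 (back(2)): (4, 6) facing E
nothing shorter than 3 reaches the goal.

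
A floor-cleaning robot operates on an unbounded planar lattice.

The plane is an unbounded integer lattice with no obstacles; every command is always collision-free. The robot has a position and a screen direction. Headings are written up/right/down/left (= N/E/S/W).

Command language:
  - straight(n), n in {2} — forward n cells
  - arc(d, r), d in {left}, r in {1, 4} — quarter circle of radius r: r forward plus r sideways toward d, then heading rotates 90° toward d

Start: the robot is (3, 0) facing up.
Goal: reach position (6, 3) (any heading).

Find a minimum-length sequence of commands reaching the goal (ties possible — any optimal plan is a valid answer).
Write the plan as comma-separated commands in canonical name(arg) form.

from: (3, 0) facing up
step 1 (arc(left, 4)): (-1, 4) facing left
step 2 (arc(left, 1)): (-2, 3) facing down
step 3 (arc(left, 4)): (2, -1) facing right
step 4 (arc(left, 4)): (6, 3) facing up
nothing shorter than 4 reaches the goal.

arc(left, 4), arc(left, 1), arc(left, 4), arc(left, 4)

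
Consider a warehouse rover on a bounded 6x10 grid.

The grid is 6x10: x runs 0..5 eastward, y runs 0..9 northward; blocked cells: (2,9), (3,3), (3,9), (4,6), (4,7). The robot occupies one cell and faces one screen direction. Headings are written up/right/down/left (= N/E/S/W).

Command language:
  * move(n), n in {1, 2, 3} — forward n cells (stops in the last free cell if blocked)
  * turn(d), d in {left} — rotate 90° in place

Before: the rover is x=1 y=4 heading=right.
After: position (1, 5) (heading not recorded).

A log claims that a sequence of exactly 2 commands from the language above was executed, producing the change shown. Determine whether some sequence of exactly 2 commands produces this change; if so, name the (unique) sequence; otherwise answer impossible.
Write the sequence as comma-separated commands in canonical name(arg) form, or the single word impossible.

key: order matters: swapping turn(left) and move(1) lands elsewhere
from: x=1 y=4 heading=right
[1] after turn(left): x=1 y=4 heading=up
[2] after move(1): x=1 y=5 heading=up
uniquely the one of 16 2-step routes that fits.

turn(left), move(1)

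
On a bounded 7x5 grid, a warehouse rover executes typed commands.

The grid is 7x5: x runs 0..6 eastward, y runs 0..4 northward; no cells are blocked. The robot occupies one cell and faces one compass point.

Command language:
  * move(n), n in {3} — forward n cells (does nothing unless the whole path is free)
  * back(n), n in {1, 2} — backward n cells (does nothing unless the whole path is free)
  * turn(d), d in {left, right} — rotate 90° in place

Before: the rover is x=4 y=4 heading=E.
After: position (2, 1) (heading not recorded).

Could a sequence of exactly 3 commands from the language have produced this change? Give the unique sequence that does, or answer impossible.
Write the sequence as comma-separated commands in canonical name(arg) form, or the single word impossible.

back(2), turn(right), move(3)

key: order matters: swapping back(2) and move(3) lands elsewhere
from: x=4 y=4 heading=E
[1] after back(2): x=2 y=4 heading=E
[2] after turn(right): x=2 y=4 heading=S
[3] after move(3): x=2 y=1 heading=S
all 125 alternatives checked — unique.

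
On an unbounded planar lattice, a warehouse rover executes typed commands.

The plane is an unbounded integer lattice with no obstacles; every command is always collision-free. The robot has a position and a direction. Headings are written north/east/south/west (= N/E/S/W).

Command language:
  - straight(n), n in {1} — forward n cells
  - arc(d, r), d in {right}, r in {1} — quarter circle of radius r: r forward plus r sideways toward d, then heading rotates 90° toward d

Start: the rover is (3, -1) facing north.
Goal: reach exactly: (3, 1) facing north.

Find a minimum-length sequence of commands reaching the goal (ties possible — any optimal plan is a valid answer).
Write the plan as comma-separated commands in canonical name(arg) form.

begin: (3, -1) facing north
[1] after straight(1): (3, 0) facing north
[2] after straight(1): (3, 1) facing north
nothing shorter than 2 reaches the goal.

straight(1), straight(1)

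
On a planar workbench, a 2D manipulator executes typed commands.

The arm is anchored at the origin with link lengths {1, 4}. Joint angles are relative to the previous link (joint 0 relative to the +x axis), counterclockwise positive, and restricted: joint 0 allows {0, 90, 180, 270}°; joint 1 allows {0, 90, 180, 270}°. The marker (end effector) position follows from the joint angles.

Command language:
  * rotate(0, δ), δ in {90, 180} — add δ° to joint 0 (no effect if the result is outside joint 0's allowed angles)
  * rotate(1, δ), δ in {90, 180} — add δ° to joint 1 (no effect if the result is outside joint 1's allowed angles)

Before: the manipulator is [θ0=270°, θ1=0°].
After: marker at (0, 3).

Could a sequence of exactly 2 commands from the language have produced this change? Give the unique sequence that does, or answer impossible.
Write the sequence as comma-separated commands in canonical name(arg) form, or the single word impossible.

from: [θ0=270°, θ1=0°]
t=1 rotate(1, 90) ⇒ [θ0=270°, θ1=90°]
t=2 rotate(1, 90) ⇒ [θ0=270°, θ1=180°]
no rival 2-sequence matches.

rotate(1, 90), rotate(1, 90)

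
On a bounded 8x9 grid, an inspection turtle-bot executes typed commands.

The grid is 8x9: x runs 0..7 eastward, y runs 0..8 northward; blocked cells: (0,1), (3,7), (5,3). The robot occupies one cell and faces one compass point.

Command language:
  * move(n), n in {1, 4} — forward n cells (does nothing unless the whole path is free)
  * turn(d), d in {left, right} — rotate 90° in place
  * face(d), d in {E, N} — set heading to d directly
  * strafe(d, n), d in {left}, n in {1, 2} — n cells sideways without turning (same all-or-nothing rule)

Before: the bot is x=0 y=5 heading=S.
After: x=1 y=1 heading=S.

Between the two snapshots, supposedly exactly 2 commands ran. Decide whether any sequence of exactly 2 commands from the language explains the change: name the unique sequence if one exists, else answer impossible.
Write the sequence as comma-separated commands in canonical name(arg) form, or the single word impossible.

key: order matters: swapping strafe(left, 1) and move(4) lands elsewhere
from: x=0 y=5 heading=S
1. strafe(left, 1) → x=1 y=5 heading=S
2. move(4) → x=1 y=1 heading=S
all 64 alternatives checked — unique.

strafe(left, 1), move(4)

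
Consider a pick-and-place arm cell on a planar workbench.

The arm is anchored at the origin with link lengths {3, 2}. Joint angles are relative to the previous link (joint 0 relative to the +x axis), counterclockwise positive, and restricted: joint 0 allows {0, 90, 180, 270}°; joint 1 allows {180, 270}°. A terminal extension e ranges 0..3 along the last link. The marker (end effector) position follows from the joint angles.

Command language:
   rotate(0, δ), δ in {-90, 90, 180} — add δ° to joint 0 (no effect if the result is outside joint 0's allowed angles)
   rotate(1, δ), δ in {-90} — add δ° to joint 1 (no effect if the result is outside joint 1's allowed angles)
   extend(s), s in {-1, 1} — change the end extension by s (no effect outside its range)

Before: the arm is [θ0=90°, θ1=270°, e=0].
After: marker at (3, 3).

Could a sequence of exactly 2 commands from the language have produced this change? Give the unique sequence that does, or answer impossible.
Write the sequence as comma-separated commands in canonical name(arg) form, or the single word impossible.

extend(-1), extend(1)

key: running extend(1) before extend(-1) would end elsewhere — order is forced
begin: [θ0=90°, θ1=270°, e=0]
[1] after extend(-1): [θ0=90°, θ1=270°, e=0]
[2] after extend(1): [θ0=90°, θ1=270°, e=1]
no rival 2-sequence matches.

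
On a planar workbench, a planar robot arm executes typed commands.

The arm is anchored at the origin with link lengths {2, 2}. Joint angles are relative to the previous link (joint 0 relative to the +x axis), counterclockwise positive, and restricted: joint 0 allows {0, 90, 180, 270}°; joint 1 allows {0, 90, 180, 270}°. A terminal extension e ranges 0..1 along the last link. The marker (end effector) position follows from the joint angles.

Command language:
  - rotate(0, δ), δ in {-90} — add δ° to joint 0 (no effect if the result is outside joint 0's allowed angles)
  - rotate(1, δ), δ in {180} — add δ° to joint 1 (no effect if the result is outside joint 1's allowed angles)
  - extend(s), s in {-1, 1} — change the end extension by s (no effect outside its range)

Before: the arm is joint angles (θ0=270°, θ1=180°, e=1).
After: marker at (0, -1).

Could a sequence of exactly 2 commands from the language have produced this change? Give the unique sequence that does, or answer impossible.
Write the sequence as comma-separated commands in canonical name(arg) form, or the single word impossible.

start: joint angles (θ0=270°, θ1=180°, e=1)
t=1 rotate(0, -90) ⇒ joint angles (θ0=180°, θ1=180°, e=1)
t=2 rotate(0, -90) ⇒ joint angles (θ0=90°, θ1=180°, e=1)
all 16 alternatives checked — unique.

rotate(0, -90), rotate(0, -90)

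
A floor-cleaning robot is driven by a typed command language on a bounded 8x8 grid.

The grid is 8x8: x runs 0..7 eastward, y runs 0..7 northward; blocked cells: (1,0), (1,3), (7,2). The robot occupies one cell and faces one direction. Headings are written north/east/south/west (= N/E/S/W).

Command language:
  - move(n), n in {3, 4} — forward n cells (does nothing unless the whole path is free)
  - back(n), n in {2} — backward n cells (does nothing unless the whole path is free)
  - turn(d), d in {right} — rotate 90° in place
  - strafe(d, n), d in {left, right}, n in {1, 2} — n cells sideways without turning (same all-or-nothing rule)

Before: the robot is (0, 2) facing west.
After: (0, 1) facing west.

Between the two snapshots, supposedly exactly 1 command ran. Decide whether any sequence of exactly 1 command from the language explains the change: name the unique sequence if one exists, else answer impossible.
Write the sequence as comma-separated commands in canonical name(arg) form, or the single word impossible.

key: still facing W — the one step turns nothing
start: (0, 2) facing west
[1] after strafe(left, 1): (0, 1) facing west
no other 1-command option fits: unique.

strafe(left, 1)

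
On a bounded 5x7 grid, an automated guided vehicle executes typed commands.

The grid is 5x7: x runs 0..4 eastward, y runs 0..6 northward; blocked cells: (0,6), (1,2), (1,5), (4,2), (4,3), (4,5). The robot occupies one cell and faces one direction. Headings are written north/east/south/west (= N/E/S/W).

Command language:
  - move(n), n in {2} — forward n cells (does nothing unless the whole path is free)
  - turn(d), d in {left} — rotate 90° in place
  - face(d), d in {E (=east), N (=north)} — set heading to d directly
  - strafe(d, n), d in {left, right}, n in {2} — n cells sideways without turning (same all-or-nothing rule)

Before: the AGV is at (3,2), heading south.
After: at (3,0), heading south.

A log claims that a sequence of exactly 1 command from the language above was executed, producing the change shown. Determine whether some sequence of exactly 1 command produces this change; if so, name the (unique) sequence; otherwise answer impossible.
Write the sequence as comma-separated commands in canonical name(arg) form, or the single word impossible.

move(2)

key: heading stays S — the single command does not turn
t0: at (3,2), heading south
step 1 (move(2)): at (3,0), heading south
uniquely the one of 6 1-step routes that fits.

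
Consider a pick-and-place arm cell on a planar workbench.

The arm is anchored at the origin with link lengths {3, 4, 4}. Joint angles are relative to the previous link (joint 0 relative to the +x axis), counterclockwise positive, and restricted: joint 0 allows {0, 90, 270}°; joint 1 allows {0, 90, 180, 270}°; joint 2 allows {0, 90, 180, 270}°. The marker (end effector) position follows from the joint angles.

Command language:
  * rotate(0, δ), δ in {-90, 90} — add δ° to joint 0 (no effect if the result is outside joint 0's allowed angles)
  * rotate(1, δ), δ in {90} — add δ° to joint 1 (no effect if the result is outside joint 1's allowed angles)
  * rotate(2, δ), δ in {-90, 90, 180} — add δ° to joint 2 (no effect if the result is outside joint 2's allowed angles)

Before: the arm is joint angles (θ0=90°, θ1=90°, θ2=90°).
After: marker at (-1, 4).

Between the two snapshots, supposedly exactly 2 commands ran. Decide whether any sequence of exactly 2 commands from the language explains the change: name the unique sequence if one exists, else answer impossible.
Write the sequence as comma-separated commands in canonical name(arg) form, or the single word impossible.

rotate(0, 90), rotate(0, -90)

key: running rotate(0, -90) before rotate(0, 90) would end elsewhere — order is forced
t0: joint angles (θ0=90°, θ1=90°, θ2=90°)
[1] after rotate(0, 90): joint angles (θ0=90°, θ1=90°, θ2=90°)
[2] after rotate(0, -90): joint angles (θ0=0°, θ1=90°, θ2=90°)
all 36 alternatives checked — unique.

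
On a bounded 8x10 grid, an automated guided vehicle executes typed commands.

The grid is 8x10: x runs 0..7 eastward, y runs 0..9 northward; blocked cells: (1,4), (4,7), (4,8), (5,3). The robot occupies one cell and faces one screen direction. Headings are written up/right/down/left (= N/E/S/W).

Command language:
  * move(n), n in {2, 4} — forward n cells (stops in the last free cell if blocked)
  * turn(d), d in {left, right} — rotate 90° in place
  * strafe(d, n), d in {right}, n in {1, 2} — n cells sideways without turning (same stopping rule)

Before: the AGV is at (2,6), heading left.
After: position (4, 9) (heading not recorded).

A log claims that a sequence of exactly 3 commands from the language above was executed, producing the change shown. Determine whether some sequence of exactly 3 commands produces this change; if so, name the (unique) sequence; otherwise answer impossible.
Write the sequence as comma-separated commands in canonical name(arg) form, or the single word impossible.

turn(right), move(4), strafe(right, 2)

key: move(4) runs into the grid edge before its full distance
from: at (2,6), heading left
[1] after turn(right): at (2,6), heading up
[2] after move(4): at (2,9), heading up
[3] after strafe(right, 2): at (4,9), heading up
uniquely the one of 216 3-step routes that fits.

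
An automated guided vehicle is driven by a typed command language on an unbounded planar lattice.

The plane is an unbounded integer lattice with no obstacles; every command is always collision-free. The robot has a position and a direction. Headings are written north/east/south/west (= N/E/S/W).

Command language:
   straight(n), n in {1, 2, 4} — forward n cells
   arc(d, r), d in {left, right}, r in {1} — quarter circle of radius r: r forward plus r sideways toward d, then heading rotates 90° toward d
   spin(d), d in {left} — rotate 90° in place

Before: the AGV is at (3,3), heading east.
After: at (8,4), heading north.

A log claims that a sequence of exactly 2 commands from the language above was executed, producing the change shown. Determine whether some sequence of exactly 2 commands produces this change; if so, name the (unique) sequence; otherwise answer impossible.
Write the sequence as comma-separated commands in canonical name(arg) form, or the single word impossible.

straight(4), arc(left, 1)

key: position moved to (8,4) AND the heading swung to N — translation plus rotation needed
begin: at (3,3), heading east
t=1 straight(4) ⇒ at (7,3), heading east
t=2 arc(left, 1) ⇒ at (8,4), heading north
no rival 2-sequence matches.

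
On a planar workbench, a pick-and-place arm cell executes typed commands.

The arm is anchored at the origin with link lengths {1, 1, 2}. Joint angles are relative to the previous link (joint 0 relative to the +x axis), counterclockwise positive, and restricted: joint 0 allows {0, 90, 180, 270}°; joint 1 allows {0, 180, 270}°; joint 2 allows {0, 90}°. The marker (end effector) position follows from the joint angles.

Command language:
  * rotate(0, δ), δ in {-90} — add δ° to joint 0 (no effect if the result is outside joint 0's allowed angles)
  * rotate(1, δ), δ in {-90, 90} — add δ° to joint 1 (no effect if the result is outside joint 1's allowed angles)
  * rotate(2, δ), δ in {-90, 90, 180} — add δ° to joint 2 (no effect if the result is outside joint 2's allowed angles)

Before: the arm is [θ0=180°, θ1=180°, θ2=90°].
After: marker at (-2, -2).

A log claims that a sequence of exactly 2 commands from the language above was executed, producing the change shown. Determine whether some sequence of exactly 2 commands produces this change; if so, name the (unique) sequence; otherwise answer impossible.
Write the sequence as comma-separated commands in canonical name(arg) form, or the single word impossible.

rotate(1, 90), rotate(1, 90)

t0: [θ0=180°, θ1=180°, θ2=90°]
[1] after rotate(1, 90): [θ0=180°, θ1=270°, θ2=90°]
[2] after rotate(1, 90): [θ0=180°, θ1=0°, θ2=90°]
uniquely the one of 36 2-step routes that fits.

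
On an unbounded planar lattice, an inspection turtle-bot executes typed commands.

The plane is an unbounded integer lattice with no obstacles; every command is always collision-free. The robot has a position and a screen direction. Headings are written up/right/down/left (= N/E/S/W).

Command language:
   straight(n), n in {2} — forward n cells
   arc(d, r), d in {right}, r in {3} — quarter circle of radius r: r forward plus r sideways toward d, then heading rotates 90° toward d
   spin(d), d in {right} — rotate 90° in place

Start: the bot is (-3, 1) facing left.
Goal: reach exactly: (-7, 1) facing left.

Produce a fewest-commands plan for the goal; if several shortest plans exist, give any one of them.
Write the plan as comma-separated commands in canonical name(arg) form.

begin: (-3, 1) facing left
1. straight(2) → (-5, 1) facing left
2. straight(2) → (-7, 1) facing left
minimal: 2 command(s), checked below 2.

straight(2), straight(2)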